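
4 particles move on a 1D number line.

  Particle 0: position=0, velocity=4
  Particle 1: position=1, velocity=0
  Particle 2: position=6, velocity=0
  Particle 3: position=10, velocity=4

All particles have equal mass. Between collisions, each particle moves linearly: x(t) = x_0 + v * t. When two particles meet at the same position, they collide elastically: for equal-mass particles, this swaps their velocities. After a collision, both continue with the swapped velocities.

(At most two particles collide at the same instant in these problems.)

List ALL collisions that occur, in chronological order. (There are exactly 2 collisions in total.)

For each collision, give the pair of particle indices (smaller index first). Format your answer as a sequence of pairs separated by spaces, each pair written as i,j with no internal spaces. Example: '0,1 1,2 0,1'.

Collision at t=1/4: particles 0 and 1 swap velocities; positions: p0=1 p1=1 p2=6 p3=11; velocities now: v0=0 v1=4 v2=0 v3=4
Collision at t=3/2: particles 1 and 2 swap velocities; positions: p0=1 p1=6 p2=6 p3=16; velocities now: v0=0 v1=0 v2=4 v3=4

Answer: 0,1 1,2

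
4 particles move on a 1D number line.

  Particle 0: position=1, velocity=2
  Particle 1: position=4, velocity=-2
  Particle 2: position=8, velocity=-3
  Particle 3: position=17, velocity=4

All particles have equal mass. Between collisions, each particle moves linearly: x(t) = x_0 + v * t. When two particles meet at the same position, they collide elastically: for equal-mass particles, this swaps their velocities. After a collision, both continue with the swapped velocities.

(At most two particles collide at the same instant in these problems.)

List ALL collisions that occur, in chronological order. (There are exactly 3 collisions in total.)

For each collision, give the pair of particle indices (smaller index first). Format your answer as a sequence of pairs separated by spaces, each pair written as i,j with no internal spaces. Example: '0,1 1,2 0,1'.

Answer: 0,1 1,2 0,1

Derivation:
Collision at t=3/4: particles 0 and 1 swap velocities; positions: p0=5/2 p1=5/2 p2=23/4 p3=20; velocities now: v0=-2 v1=2 v2=-3 v3=4
Collision at t=7/5: particles 1 and 2 swap velocities; positions: p0=6/5 p1=19/5 p2=19/5 p3=113/5; velocities now: v0=-2 v1=-3 v2=2 v3=4
Collision at t=4: particles 0 and 1 swap velocities; positions: p0=-4 p1=-4 p2=9 p3=33; velocities now: v0=-3 v1=-2 v2=2 v3=4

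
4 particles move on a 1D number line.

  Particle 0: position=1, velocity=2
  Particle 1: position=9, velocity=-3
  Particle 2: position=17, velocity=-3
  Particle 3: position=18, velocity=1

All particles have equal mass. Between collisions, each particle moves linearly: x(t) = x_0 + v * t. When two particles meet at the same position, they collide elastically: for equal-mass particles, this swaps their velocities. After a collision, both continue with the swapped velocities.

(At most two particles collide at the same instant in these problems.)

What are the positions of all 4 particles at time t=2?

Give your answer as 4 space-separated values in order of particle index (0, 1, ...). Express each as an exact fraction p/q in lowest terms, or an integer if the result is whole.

Answer: 3 5 11 20

Derivation:
Collision at t=8/5: particles 0 and 1 swap velocities; positions: p0=21/5 p1=21/5 p2=61/5 p3=98/5; velocities now: v0=-3 v1=2 v2=-3 v3=1
Advance to t=2 (no further collisions before then); velocities: v0=-3 v1=2 v2=-3 v3=1; positions = 3 5 11 20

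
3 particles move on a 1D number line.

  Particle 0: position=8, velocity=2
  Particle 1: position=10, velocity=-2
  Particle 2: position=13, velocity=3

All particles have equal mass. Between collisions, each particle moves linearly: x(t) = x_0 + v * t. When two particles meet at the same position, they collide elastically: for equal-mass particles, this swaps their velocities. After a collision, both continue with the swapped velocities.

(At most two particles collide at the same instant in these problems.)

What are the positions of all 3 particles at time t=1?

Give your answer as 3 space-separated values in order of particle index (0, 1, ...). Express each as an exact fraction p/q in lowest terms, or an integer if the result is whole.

Collision at t=1/2: particles 0 and 1 swap velocities; positions: p0=9 p1=9 p2=29/2; velocities now: v0=-2 v1=2 v2=3
Advance to t=1 (no further collisions before then); velocities: v0=-2 v1=2 v2=3; positions = 8 10 16

Answer: 8 10 16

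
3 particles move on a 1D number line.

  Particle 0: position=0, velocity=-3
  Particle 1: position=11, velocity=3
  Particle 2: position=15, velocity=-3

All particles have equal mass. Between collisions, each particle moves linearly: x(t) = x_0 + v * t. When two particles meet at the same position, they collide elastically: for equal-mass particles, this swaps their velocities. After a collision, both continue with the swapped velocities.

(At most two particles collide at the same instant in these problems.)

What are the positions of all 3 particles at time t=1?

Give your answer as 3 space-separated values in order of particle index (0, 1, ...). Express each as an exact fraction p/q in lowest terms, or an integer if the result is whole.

Answer: -3 12 14

Derivation:
Collision at t=2/3: particles 1 and 2 swap velocities; positions: p0=-2 p1=13 p2=13; velocities now: v0=-3 v1=-3 v2=3
Advance to t=1 (no further collisions before then); velocities: v0=-3 v1=-3 v2=3; positions = -3 12 14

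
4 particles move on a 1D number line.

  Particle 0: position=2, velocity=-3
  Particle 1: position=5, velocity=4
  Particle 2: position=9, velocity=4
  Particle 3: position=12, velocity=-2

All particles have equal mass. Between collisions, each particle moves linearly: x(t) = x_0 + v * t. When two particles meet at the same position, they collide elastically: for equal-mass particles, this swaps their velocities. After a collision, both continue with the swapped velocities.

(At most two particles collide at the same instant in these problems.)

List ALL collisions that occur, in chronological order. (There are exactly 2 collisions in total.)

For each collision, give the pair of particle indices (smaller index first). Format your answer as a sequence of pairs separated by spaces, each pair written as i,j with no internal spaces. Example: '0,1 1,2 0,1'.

Answer: 2,3 1,2

Derivation:
Collision at t=1/2: particles 2 and 3 swap velocities; positions: p0=1/2 p1=7 p2=11 p3=11; velocities now: v0=-3 v1=4 v2=-2 v3=4
Collision at t=7/6: particles 1 and 2 swap velocities; positions: p0=-3/2 p1=29/3 p2=29/3 p3=41/3; velocities now: v0=-3 v1=-2 v2=4 v3=4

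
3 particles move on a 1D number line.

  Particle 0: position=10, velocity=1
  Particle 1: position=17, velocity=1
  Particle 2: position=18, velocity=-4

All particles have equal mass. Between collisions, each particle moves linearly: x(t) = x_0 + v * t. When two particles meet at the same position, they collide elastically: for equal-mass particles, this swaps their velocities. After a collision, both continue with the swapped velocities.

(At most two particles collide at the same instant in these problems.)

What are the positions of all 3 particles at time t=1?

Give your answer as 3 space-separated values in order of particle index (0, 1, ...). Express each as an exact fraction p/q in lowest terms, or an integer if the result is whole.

Collision at t=1/5: particles 1 and 2 swap velocities; positions: p0=51/5 p1=86/5 p2=86/5; velocities now: v0=1 v1=-4 v2=1
Advance to t=1 (no further collisions before then); velocities: v0=1 v1=-4 v2=1; positions = 11 14 18

Answer: 11 14 18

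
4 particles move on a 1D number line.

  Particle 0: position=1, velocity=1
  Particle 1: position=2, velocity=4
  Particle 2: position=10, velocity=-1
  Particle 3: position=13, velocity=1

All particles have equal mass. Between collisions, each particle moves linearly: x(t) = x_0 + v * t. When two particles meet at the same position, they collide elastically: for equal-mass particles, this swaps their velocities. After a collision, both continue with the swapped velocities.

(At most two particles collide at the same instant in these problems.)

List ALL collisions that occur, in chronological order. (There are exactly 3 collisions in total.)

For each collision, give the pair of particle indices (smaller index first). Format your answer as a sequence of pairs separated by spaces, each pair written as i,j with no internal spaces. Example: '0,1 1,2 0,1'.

Answer: 1,2 2,3 0,1

Derivation:
Collision at t=8/5: particles 1 and 2 swap velocities; positions: p0=13/5 p1=42/5 p2=42/5 p3=73/5; velocities now: v0=1 v1=-1 v2=4 v3=1
Collision at t=11/3: particles 2 and 3 swap velocities; positions: p0=14/3 p1=19/3 p2=50/3 p3=50/3; velocities now: v0=1 v1=-1 v2=1 v3=4
Collision at t=9/2: particles 0 and 1 swap velocities; positions: p0=11/2 p1=11/2 p2=35/2 p3=20; velocities now: v0=-1 v1=1 v2=1 v3=4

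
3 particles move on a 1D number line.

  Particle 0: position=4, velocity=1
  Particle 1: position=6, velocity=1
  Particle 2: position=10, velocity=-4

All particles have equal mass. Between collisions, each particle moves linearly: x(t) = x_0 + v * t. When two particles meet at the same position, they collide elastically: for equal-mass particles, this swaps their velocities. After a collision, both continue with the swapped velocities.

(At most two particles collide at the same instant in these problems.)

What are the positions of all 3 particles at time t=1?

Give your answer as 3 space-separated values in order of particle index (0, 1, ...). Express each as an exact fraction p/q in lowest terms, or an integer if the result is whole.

Collision at t=4/5: particles 1 and 2 swap velocities; positions: p0=24/5 p1=34/5 p2=34/5; velocities now: v0=1 v1=-4 v2=1
Advance to t=1 (no further collisions before then); velocities: v0=1 v1=-4 v2=1; positions = 5 6 7

Answer: 5 6 7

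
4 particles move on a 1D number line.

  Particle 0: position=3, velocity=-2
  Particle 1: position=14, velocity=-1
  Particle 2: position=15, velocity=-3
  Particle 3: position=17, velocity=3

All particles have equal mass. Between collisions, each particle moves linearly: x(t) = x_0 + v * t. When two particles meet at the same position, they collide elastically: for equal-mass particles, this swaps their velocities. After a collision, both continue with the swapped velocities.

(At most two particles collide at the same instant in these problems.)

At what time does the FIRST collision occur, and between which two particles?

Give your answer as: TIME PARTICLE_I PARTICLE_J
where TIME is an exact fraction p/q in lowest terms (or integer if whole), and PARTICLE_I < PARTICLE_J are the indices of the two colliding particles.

Pair (0,1): pos 3,14 vel -2,-1 -> not approaching (rel speed -1 <= 0)
Pair (1,2): pos 14,15 vel -1,-3 -> gap=1, closing at 2/unit, collide at t=1/2
Pair (2,3): pos 15,17 vel -3,3 -> not approaching (rel speed -6 <= 0)
Earliest collision: t=1/2 between 1 and 2

Answer: 1/2 1 2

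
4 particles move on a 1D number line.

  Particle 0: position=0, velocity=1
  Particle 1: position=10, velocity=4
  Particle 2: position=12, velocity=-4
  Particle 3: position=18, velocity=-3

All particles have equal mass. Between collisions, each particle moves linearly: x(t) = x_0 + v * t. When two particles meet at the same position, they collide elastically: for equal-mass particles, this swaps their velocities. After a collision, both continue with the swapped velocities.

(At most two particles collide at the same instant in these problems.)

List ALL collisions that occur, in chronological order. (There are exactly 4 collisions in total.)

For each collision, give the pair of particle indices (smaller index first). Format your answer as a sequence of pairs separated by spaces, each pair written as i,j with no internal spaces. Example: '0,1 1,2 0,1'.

Answer: 1,2 2,3 0,1 1,2

Derivation:
Collision at t=1/4: particles 1 and 2 swap velocities; positions: p0=1/4 p1=11 p2=11 p3=69/4; velocities now: v0=1 v1=-4 v2=4 v3=-3
Collision at t=8/7: particles 2 and 3 swap velocities; positions: p0=8/7 p1=52/7 p2=102/7 p3=102/7; velocities now: v0=1 v1=-4 v2=-3 v3=4
Collision at t=12/5: particles 0 and 1 swap velocities; positions: p0=12/5 p1=12/5 p2=54/5 p3=98/5; velocities now: v0=-4 v1=1 v2=-3 v3=4
Collision at t=9/2: particles 1 and 2 swap velocities; positions: p0=-6 p1=9/2 p2=9/2 p3=28; velocities now: v0=-4 v1=-3 v2=1 v3=4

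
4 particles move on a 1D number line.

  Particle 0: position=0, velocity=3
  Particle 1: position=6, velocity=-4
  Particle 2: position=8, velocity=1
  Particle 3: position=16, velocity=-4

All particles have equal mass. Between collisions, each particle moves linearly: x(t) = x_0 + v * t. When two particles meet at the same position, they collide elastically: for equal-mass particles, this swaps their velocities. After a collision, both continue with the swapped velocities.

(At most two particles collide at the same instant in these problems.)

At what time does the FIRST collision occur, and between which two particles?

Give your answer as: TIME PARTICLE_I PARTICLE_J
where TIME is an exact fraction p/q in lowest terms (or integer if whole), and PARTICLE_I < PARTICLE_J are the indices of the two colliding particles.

Answer: 6/7 0 1

Derivation:
Pair (0,1): pos 0,6 vel 3,-4 -> gap=6, closing at 7/unit, collide at t=6/7
Pair (1,2): pos 6,8 vel -4,1 -> not approaching (rel speed -5 <= 0)
Pair (2,3): pos 8,16 vel 1,-4 -> gap=8, closing at 5/unit, collide at t=8/5
Earliest collision: t=6/7 between 0 and 1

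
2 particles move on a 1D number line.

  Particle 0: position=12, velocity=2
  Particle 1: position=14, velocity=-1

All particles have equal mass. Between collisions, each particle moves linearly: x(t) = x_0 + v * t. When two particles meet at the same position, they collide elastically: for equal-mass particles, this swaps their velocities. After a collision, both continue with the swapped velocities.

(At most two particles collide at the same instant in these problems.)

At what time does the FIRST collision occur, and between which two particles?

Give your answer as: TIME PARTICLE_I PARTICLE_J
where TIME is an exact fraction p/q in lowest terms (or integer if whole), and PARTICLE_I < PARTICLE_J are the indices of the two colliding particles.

Answer: 2/3 0 1

Derivation:
Pair (0,1): pos 12,14 vel 2,-1 -> gap=2, closing at 3/unit, collide at t=2/3
Earliest collision: t=2/3 between 0 and 1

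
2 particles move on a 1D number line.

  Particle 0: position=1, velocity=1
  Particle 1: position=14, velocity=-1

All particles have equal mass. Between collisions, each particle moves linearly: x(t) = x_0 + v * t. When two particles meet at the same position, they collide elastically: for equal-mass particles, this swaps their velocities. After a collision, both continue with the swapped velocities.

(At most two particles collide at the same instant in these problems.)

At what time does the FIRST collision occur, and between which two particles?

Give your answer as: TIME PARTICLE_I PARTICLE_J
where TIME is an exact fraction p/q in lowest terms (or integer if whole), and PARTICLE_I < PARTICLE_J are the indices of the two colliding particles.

Answer: 13/2 0 1

Derivation:
Pair (0,1): pos 1,14 vel 1,-1 -> gap=13, closing at 2/unit, collide at t=13/2
Earliest collision: t=13/2 between 0 and 1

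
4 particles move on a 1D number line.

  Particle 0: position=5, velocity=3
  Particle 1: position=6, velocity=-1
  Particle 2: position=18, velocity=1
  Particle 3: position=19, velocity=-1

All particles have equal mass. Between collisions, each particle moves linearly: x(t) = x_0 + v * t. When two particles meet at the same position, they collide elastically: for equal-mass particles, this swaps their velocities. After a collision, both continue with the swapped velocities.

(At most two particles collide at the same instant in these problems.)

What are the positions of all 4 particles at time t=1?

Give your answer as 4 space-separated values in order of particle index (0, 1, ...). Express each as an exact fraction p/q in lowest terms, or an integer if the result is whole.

Answer: 5 8 18 19

Derivation:
Collision at t=1/4: particles 0 and 1 swap velocities; positions: p0=23/4 p1=23/4 p2=73/4 p3=75/4; velocities now: v0=-1 v1=3 v2=1 v3=-1
Collision at t=1/2: particles 2 and 3 swap velocities; positions: p0=11/2 p1=13/2 p2=37/2 p3=37/2; velocities now: v0=-1 v1=3 v2=-1 v3=1
Advance to t=1 (no further collisions before then); velocities: v0=-1 v1=3 v2=-1 v3=1; positions = 5 8 18 19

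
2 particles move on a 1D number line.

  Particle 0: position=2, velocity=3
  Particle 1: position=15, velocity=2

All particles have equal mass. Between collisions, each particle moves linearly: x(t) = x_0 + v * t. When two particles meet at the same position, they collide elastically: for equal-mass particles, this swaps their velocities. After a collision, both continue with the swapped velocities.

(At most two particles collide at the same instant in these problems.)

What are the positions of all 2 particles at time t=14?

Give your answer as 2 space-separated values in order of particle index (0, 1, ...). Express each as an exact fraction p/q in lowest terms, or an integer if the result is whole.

Collision at t=13: particles 0 and 1 swap velocities; positions: p0=41 p1=41; velocities now: v0=2 v1=3
Advance to t=14 (no further collisions before then); velocities: v0=2 v1=3; positions = 43 44

Answer: 43 44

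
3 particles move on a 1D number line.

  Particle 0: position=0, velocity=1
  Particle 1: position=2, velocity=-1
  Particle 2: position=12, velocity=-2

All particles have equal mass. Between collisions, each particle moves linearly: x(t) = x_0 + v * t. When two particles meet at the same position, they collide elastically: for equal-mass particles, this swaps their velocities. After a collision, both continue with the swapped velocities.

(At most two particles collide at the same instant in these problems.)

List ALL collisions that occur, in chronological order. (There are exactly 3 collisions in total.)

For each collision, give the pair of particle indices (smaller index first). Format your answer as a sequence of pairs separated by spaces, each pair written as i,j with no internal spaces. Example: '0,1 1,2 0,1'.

Answer: 0,1 1,2 0,1

Derivation:
Collision at t=1: particles 0 and 1 swap velocities; positions: p0=1 p1=1 p2=10; velocities now: v0=-1 v1=1 v2=-2
Collision at t=4: particles 1 and 2 swap velocities; positions: p0=-2 p1=4 p2=4; velocities now: v0=-1 v1=-2 v2=1
Collision at t=10: particles 0 and 1 swap velocities; positions: p0=-8 p1=-8 p2=10; velocities now: v0=-2 v1=-1 v2=1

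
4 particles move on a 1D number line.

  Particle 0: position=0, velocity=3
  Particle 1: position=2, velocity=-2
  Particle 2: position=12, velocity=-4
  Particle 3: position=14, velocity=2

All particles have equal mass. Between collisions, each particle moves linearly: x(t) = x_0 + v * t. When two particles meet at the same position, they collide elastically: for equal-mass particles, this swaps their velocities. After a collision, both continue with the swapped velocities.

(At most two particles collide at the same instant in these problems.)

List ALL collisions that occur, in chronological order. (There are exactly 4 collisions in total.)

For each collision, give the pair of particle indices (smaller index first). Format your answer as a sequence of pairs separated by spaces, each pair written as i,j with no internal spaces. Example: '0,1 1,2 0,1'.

Answer: 0,1 1,2 0,1 2,3

Derivation:
Collision at t=2/5: particles 0 and 1 swap velocities; positions: p0=6/5 p1=6/5 p2=52/5 p3=74/5; velocities now: v0=-2 v1=3 v2=-4 v3=2
Collision at t=12/7: particles 1 and 2 swap velocities; positions: p0=-10/7 p1=36/7 p2=36/7 p3=122/7; velocities now: v0=-2 v1=-4 v2=3 v3=2
Collision at t=5: particles 0 and 1 swap velocities; positions: p0=-8 p1=-8 p2=15 p3=24; velocities now: v0=-4 v1=-2 v2=3 v3=2
Collision at t=14: particles 2 and 3 swap velocities; positions: p0=-44 p1=-26 p2=42 p3=42; velocities now: v0=-4 v1=-2 v2=2 v3=3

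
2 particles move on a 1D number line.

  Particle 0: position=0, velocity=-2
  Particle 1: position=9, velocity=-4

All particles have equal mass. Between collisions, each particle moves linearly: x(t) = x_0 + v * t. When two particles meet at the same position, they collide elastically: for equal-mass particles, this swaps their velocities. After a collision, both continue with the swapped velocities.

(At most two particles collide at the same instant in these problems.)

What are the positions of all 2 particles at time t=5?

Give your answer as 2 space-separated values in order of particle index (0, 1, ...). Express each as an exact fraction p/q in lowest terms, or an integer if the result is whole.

Answer: -11 -10

Derivation:
Collision at t=9/2: particles 0 and 1 swap velocities; positions: p0=-9 p1=-9; velocities now: v0=-4 v1=-2
Advance to t=5 (no further collisions before then); velocities: v0=-4 v1=-2; positions = -11 -10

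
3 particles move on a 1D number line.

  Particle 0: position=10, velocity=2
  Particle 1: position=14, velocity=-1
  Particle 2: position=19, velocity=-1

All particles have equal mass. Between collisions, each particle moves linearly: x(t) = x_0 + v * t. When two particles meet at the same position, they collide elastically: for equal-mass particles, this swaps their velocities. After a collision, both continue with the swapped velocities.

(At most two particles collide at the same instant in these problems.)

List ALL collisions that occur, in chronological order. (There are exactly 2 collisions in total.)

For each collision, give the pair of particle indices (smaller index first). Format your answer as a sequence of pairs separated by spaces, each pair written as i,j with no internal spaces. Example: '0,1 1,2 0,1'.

Collision at t=4/3: particles 0 and 1 swap velocities; positions: p0=38/3 p1=38/3 p2=53/3; velocities now: v0=-1 v1=2 v2=-1
Collision at t=3: particles 1 and 2 swap velocities; positions: p0=11 p1=16 p2=16; velocities now: v0=-1 v1=-1 v2=2

Answer: 0,1 1,2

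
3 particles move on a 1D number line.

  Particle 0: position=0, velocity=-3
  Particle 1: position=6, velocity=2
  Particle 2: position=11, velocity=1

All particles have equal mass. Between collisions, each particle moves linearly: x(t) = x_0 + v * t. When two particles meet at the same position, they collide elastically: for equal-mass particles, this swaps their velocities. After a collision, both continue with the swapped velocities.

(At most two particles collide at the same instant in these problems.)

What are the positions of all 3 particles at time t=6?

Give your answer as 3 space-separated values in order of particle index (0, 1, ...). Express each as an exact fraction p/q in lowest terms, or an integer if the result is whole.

Answer: -18 17 18

Derivation:
Collision at t=5: particles 1 and 2 swap velocities; positions: p0=-15 p1=16 p2=16; velocities now: v0=-3 v1=1 v2=2
Advance to t=6 (no further collisions before then); velocities: v0=-3 v1=1 v2=2; positions = -18 17 18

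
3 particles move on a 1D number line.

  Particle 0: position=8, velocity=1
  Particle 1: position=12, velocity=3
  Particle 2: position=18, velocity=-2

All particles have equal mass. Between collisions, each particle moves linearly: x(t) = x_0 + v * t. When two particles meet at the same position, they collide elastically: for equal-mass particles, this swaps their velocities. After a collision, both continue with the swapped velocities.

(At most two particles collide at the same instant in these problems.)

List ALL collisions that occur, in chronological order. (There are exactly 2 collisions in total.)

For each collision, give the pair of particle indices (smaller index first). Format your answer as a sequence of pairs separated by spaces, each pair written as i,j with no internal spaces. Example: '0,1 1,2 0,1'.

Collision at t=6/5: particles 1 and 2 swap velocities; positions: p0=46/5 p1=78/5 p2=78/5; velocities now: v0=1 v1=-2 v2=3
Collision at t=10/3: particles 0 and 1 swap velocities; positions: p0=34/3 p1=34/3 p2=22; velocities now: v0=-2 v1=1 v2=3

Answer: 1,2 0,1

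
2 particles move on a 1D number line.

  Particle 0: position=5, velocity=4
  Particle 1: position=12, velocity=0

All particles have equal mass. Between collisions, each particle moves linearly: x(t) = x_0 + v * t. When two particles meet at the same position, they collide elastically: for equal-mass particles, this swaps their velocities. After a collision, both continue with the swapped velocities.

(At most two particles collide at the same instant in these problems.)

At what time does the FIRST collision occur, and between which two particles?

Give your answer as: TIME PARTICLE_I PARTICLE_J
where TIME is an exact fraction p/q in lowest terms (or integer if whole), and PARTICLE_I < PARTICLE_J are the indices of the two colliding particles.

Pair (0,1): pos 5,12 vel 4,0 -> gap=7, closing at 4/unit, collide at t=7/4
Earliest collision: t=7/4 between 0 and 1

Answer: 7/4 0 1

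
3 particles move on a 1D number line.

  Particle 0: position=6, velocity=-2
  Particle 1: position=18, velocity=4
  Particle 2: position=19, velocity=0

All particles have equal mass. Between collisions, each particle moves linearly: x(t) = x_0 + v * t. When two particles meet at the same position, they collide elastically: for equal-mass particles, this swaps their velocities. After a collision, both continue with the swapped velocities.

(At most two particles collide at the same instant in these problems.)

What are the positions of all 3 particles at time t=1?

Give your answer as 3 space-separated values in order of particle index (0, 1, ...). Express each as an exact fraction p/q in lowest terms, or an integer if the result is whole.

Collision at t=1/4: particles 1 and 2 swap velocities; positions: p0=11/2 p1=19 p2=19; velocities now: v0=-2 v1=0 v2=4
Advance to t=1 (no further collisions before then); velocities: v0=-2 v1=0 v2=4; positions = 4 19 22

Answer: 4 19 22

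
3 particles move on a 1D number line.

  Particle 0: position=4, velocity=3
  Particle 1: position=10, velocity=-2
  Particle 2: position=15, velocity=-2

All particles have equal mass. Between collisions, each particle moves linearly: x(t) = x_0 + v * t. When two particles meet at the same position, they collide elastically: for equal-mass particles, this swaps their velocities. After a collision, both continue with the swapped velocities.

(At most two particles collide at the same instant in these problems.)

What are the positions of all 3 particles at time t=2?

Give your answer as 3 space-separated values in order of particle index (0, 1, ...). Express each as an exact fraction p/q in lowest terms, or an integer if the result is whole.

Answer: 6 10 11

Derivation:
Collision at t=6/5: particles 0 and 1 swap velocities; positions: p0=38/5 p1=38/5 p2=63/5; velocities now: v0=-2 v1=3 v2=-2
Advance to t=2 (no further collisions before then); velocities: v0=-2 v1=3 v2=-2; positions = 6 10 11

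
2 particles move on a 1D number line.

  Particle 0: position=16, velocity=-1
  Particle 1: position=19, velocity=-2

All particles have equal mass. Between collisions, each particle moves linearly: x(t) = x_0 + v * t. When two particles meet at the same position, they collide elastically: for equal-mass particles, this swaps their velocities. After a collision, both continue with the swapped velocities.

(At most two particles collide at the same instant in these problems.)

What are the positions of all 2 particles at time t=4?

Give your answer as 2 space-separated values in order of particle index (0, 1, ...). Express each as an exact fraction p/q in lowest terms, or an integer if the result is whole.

Answer: 11 12

Derivation:
Collision at t=3: particles 0 and 1 swap velocities; positions: p0=13 p1=13; velocities now: v0=-2 v1=-1
Advance to t=4 (no further collisions before then); velocities: v0=-2 v1=-1; positions = 11 12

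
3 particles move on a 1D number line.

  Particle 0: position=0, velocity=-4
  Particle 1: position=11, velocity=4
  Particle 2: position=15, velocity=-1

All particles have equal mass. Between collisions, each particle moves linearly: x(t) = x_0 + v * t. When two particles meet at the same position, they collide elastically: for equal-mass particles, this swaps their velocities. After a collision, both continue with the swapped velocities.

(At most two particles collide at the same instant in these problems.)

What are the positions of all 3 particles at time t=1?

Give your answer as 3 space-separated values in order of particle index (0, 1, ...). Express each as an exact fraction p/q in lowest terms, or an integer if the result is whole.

Answer: -4 14 15

Derivation:
Collision at t=4/5: particles 1 and 2 swap velocities; positions: p0=-16/5 p1=71/5 p2=71/5; velocities now: v0=-4 v1=-1 v2=4
Advance to t=1 (no further collisions before then); velocities: v0=-4 v1=-1 v2=4; positions = -4 14 15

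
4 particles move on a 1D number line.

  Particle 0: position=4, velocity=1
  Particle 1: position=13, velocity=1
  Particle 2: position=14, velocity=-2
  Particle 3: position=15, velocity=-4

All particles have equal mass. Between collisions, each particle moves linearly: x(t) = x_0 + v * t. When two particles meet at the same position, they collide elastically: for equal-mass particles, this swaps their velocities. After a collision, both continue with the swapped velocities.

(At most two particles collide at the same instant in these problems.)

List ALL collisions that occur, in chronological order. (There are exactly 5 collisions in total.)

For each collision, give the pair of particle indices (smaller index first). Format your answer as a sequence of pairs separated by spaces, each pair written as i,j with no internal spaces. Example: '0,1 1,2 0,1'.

Answer: 1,2 2,3 1,2 0,1 1,2

Derivation:
Collision at t=1/3: particles 1 and 2 swap velocities; positions: p0=13/3 p1=40/3 p2=40/3 p3=41/3; velocities now: v0=1 v1=-2 v2=1 v3=-4
Collision at t=2/5: particles 2 and 3 swap velocities; positions: p0=22/5 p1=66/5 p2=67/5 p3=67/5; velocities now: v0=1 v1=-2 v2=-4 v3=1
Collision at t=1/2: particles 1 and 2 swap velocities; positions: p0=9/2 p1=13 p2=13 p3=27/2; velocities now: v0=1 v1=-4 v2=-2 v3=1
Collision at t=11/5: particles 0 and 1 swap velocities; positions: p0=31/5 p1=31/5 p2=48/5 p3=76/5; velocities now: v0=-4 v1=1 v2=-2 v3=1
Collision at t=10/3: particles 1 and 2 swap velocities; positions: p0=5/3 p1=22/3 p2=22/3 p3=49/3; velocities now: v0=-4 v1=-2 v2=1 v3=1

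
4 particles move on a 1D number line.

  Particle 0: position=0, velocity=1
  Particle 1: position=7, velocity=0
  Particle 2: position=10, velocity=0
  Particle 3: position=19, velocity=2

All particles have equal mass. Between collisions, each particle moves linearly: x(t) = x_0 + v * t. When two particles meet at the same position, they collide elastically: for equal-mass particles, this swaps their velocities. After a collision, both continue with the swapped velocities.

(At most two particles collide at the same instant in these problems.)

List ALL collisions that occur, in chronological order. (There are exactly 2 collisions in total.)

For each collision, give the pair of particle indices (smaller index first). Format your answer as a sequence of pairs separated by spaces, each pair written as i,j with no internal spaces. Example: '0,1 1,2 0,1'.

Answer: 0,1 1,2

Derivation:
Collision at t=7: particles 0 and 1 swap velocities; positions: p0=7 p1=7 p2=10 p3=33; velocities now: v0=0 v1=1 v2=0 v3=2
Collision at t=10: particles 1 and 2 swap velocities; positions: p0=7 p1=10 p2=10 p3=39; velocities now: v0=0 v1=0 v2=1 v3=2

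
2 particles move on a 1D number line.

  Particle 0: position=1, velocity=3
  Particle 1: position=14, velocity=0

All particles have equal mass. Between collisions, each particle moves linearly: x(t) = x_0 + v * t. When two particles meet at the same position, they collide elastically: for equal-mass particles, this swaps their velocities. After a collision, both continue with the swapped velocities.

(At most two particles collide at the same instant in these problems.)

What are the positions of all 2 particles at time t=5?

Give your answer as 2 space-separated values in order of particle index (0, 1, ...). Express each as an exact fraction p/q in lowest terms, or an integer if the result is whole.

Answer: 14 16

Derivation:
Collision at t=13/3: particles 0 and 1 swap velocities; positions: p0=14 p1=14; velocities now: v0=0 v1=3
Advance to t=5 (no further collisions before then); velocities: v0=0 v1=3; positions = 14 16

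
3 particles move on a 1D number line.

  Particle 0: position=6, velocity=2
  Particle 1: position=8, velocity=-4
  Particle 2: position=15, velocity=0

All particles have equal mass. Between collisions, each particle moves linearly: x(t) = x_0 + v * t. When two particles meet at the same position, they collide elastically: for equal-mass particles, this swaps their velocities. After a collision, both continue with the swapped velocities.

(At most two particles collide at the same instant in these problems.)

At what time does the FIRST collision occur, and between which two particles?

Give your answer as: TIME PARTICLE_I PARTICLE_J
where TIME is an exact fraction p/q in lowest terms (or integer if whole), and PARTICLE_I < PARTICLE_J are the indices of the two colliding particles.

Answer: 1/3 0 1

Derivation:
Pair (0,1): pos 6,8 vel 2,-4 -> gap=2, closing at 6/unit, collide at t=1/3
Pair (1,2): pos 8,15 vel -4,0 -> not approaching (rel speed -4 <= 0)
Earliest collision: t=1/3 between 0 and 1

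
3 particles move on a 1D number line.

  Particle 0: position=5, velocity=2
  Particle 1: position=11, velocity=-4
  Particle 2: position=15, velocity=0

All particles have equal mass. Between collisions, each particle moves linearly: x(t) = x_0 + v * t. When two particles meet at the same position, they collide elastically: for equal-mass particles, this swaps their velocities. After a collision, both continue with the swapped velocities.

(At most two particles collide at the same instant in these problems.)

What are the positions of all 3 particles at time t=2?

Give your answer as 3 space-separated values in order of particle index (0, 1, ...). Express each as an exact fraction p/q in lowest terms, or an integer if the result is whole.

Answer: 3 9 15

Derivation:
Collision at t=1: particles 0 and 1 swap velocities; positions: p0=7 p1=7 p2=15; velocities now: v0=-4 v1=2 v2=0
Advance to t=2 (no further collisions before then); velocities: v0=-4 v1=2 v2=0; positions = 3 9 15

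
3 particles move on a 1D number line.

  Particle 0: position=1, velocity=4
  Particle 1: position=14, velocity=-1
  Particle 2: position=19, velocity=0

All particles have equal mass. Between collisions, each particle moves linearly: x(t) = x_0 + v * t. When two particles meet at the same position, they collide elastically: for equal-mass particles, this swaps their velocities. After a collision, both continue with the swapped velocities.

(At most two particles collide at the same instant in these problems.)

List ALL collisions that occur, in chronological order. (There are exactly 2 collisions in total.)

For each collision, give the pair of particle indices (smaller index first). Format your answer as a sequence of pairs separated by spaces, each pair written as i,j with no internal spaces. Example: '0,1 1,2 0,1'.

Answer: 0,1 1,2

Derivation:
Collision at t=13/5: particles 0 and 1 swap velocities; positions: p0=57/5 p1=57/5 p2=19; velocities now: v0=-1 v1=4 v2=0
Collision at t=9/2: particles 1 and 2 swap velocities; positions: p0=19/2 p1=19 p2=19; velocities now: v0=-1 v1=0 v2=4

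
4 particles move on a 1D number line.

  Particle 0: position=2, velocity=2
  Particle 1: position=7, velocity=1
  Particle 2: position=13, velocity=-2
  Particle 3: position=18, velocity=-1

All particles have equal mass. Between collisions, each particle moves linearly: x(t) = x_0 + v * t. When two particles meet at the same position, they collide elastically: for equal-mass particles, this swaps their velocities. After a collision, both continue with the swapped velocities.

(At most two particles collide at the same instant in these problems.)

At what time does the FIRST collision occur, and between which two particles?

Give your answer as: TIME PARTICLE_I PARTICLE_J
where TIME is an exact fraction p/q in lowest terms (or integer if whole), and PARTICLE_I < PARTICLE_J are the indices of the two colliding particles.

Answer: 2 1 2

Derivation:
Pair (0,1): pos 2,7 vel 2,1 -> gap=5, closing at 1/unit, collide at t=5
Pair (1,2): pos 7,13 vel 1,-2 -> gap=6, closing at 3/unit, collide at t=2
Pair (2,3): pos 13,18 vel -2,-1 -> not approaching (rel speed -1 <= 0)
Earliest collision: t=2 between 1 and 2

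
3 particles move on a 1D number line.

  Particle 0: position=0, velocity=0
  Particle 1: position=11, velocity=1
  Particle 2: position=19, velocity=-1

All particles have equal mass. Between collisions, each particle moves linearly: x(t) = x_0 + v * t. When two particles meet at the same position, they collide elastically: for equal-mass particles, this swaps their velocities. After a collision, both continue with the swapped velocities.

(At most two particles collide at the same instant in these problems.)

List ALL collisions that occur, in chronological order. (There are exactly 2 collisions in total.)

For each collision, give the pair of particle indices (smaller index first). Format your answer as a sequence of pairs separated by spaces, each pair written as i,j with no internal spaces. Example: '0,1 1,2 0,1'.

Collision at t=4: particles 1 and 2 swap velocities; positions: p0=0 p1=15 p2=15; velocities now: v0=0 v1=-1 v2=1
Collision at t=19: particles 0 and 1 swap velocities; positions: p0=0 p1=0 p2=30; velocities now: v0=-1 v1=0 v2=1

Answer: 1,2 0,1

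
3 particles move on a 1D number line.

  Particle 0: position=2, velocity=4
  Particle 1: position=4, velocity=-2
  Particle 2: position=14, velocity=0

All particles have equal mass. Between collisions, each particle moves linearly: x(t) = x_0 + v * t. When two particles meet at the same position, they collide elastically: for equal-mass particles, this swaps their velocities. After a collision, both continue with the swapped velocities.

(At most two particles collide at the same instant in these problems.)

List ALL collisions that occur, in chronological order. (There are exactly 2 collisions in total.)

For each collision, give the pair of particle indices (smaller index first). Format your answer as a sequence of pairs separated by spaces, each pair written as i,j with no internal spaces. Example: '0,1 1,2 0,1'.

Answer: 0,1 1,2

Derivation:
Collision at t=1/3: particles 0 and 1 swap velocities; positions: p0=10/3 p1=10/3 p2=14; velocities now: v0=-2 v1=4 v2=0
Collision at t=3: particles 1 and 2 swap velocities; positions: p0=-2 p1=14 p2=14; velocities now: v0=-2 v1=0 v2=4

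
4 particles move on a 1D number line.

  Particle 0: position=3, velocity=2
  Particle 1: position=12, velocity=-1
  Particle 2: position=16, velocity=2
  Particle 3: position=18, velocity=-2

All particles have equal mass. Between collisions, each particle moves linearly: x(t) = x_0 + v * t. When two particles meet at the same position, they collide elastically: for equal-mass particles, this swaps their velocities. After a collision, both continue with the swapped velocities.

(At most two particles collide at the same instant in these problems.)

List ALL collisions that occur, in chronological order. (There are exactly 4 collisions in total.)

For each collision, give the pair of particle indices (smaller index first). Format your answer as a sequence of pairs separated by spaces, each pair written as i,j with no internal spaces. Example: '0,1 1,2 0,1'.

Answer: 2,3 0,1 1,2 0,1

Derivation:
Collision at t=1/2: particles 2 and 3 swap velocities; positions: p0=4 p1=23/2 p2=17 p3=17; velocities now: v0=2 v1=-1 v2=-2 v3=2
Collision at t=3: particles 0 and 1 swap velocities; positions: p0=9 p1=9 p2=12 p3=22; velocities now: v0=-1 v1=2 v2=-2 v3=2
Collision at t=15/4: particles 1 and 2 swap velocities; positions: p0=33/4 p1=21/2 p2=21/2 p3=47/2; velocities now: v0=-1 v1=-2 v2=2 v3=2
Collision at t=6: particles 0 and 1 swap velocities; positions: p0=6 p1=6 p2=15 p3=28; velocities now: v0=-2 v1=-1 v2=2 v3=2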